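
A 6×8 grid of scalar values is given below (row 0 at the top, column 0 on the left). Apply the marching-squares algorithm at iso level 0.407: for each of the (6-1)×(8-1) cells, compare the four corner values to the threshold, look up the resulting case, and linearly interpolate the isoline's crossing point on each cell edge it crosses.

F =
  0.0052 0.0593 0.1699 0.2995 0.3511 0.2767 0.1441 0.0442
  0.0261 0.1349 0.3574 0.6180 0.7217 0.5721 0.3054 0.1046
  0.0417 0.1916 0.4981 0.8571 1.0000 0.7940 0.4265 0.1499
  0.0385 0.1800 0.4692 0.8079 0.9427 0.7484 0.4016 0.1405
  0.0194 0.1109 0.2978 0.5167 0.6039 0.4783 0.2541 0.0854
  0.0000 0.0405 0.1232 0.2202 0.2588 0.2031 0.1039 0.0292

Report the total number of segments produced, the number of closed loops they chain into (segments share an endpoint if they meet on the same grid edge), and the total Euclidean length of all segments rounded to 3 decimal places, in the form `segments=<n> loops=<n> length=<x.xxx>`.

cell (0,2): code 0100 → (0.338,3.000)–(1.000,2.190)
cell (0,3): code 1100 → (0.151,4.000)–(0.338,3.000)
cell (0,4): code 1100 → (0.441,5.000)–(0.151,4.000)
cell (0,5): code 1000 → (1.000,5.619)–(0.441,5.000)
cell (1,1): code 0100 → (1.353,2.000)–(2.000,1.703)
cell (1,2): code 1110 → (1.000,2.190)–(1.353,2.000)
cell (1,5): code 1101 → (1.839,6.000)–(1.000,5.619)
cell (1,6): code 1000 → (2.000,6.070)–(1.839,6.000)
cell (2,1): code 0110 → (2.000,1.703)–(3.000,1.785)
cell (2,5): code 1011 → (3.000,5.984)–(2.783,6.000)
cell (2,6): code 0001 → (2.783,6.000)–(2.000,6.070)
cell (3,1): code 0010 → (3.000,1.785)–(3.363,2.000)
cell (3,2): code 0111 → (3.363,2.000)–(4.000,2.499)
cell (3,5): code 1001 → (4.000,5.318)–(3.000,5.984)
cell (4,2): code 0010 → (4.000,2.499)–(4.370,3.000)
cell (4,3): code 0011 → (4.370,3.000)–(4.571,4.000)
cell (4,4): code 0011 → (4.571,4.000)–(4.259,5.000)
cell (4,5): code 0001 → (4.259,5.000)–(4.000,5.318)
total: 18 segments, chained into 1 closed loop(s), length Σ = 13.689224

segments=18 loops=1 length=13.689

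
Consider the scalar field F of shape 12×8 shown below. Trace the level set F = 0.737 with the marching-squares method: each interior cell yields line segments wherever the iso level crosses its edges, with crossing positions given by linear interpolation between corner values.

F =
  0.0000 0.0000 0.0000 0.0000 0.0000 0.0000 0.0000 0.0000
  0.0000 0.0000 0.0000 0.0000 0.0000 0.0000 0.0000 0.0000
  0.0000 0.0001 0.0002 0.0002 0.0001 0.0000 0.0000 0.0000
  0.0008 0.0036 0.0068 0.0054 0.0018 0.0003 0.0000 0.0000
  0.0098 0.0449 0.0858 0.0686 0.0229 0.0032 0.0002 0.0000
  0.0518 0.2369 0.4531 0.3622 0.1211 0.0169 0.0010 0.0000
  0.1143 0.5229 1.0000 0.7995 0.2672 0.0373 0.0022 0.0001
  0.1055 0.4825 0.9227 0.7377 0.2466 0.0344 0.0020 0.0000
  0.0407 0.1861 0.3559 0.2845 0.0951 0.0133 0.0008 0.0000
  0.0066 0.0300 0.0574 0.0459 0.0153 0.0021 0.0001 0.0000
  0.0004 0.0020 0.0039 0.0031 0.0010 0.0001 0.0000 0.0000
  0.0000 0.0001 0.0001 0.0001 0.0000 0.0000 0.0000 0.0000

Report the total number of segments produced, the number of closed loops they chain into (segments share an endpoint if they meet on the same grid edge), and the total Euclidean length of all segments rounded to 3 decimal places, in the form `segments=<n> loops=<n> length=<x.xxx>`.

cell (5,1): code 0100 → (5.519,2.000)–(6.000,1.449)
cell (5,2): code 1100 → (5.857,3.000)–(5.519,2.000)
cell (5,3): code 1000 → (6.000,3.117)–(5.857,3.000)
cell (6,1): code 0110 → (6.000,1.449)–(7.000,1.578)
cell (6,3): code 1001 → (7.000,3.001)–(6.000,3.117)
cell (7,1): code 0010 → (7.000,1.578)–(7.328,2.000)
cell (7,2): code 0011 → (7.328,2.000)–(7.002,3.000)
cell (7,3): code 0001 → (7.002,3.000)–(7.000,3.001)
total: 8 segments, chained into 1 closed loop(s), length Σ = 5.575163

segments=8 loops=1 length=5.575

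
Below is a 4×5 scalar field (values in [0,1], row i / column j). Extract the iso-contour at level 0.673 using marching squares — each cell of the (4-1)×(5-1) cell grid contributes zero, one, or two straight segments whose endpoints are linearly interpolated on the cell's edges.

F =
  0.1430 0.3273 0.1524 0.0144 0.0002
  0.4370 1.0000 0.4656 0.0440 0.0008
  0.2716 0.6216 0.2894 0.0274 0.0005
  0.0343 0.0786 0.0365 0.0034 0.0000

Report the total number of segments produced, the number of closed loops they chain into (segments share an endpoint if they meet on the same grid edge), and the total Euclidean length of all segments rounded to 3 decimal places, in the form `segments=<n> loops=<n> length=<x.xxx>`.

segments=4 loops=1 length=3.639

cell (0,0): code 0100 → (0.514,1.000)–(1.000,0.419)
cell (0,1): code 1000 → (1.000,1.612)–(0.514,1.000)
cell (1,0): code 0010 → (1.000,0.419)–(1.864,1.000)
cell (1,1): code 0001 → (1.864,1.000)–(1.000,1.612)
total: 4 segments, chained into 1 closed loop(s), length Σ = 3.638960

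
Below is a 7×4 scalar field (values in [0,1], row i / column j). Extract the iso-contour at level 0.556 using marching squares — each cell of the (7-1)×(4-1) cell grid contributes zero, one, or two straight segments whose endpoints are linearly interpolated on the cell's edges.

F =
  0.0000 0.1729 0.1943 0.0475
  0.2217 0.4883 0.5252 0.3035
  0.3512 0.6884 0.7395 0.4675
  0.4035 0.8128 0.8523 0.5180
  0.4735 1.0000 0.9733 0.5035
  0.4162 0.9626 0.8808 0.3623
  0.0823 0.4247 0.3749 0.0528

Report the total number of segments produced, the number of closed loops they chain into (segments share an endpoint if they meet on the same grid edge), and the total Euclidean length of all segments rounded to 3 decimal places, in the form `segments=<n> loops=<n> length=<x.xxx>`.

cell (1,0): code 0100 → (1.338,1.000)–(2.000,0.607)
cell (1,1): code 1100 → (1.144,2.000)–(1.338,1.000)
cell (1,2): code 1000 → (2.000,2.675)–(1.144,2.000)
cell (2,0): code 0110 → (2.000,0.607)–(3.000,0.373)
cell (2,2): code 1001 → (3.000,2.886)–(2.000,2.675)
cell (3,0): code 0110 → (3.000,0.373)–(4.000,0.157)
cell (3,2): code 1001 → (4.000,2.888)–(3.000,2.886)
cell (4,0): code 0110 → (4.000,0.157)–(5.000,0.256)
cell (4,2): code 1001 → (5.000,2.626)–(4.000,2.888)
cell (5,0): code 0010 → (5.000,0.256)–(5.756,1.000)
cell (5,1): code 0011 → (5.756,1.000)–(5.642,2.000)
cell (5,2): code 0001 → (5.642,2.000)–(5.000,2.626)
total: 12 segments, chained into 1 closed loop(s), length Σ = 11.953458

segments=12 loops=1 length=11.953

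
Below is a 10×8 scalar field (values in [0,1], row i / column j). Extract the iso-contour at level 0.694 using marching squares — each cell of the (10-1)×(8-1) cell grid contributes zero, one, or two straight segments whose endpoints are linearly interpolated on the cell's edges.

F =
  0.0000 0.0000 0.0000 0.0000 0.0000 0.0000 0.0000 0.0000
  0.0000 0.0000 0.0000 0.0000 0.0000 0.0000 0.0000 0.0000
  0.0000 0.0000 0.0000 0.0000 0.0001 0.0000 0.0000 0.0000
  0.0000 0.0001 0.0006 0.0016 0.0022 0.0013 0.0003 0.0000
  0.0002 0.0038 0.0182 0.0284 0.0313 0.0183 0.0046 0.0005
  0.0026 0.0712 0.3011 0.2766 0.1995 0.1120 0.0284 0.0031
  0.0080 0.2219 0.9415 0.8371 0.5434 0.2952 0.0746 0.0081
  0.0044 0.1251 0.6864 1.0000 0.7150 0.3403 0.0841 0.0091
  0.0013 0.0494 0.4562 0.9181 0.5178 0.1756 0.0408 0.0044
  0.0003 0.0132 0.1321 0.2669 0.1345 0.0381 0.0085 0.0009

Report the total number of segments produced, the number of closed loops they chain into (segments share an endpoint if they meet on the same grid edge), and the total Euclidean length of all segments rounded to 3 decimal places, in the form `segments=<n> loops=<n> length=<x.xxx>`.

segments=12 loops=1 length=7.777

cell (5,1): code 0100 → (5.614,2.000)–(6.000,1.656)
cell (5,2): code 1100 → (5.745,3.000)–(5.614,2.000)
cell (5,3): code 1000 → (6.000,3.487)–(5.745,3.000)
cell (6,1): code 0010 → (6.000,1.656)–(6.970,2.000)
cell (6,2): code 0111 → (6.970,2.000)–(7.000,2.024)
cell (6,3): code 1101 → (6.878,4.000)–(6.000,3.487)
cell (6,4): code 1000 → (7.000,4.056)–(6.878,4.000)
cell (7,2): code 0110 → (7.000,2.024)–(8.000,2.515)
cell (7,3): code 1011 → (8.000,3.560)–(7.106,4.000)
cell (7,4): code 0001 → (7.106,4.000)–(7.000,4.056)
cell (8,2): code 0010 → (8.000,2.515)–(8.344,3.000)
cell (8,3): code 0001 → (8.344,3.000)–(8.000,3.560)
total: 12 segments, chained into 1 closed loop(s), length Σ = 7.777023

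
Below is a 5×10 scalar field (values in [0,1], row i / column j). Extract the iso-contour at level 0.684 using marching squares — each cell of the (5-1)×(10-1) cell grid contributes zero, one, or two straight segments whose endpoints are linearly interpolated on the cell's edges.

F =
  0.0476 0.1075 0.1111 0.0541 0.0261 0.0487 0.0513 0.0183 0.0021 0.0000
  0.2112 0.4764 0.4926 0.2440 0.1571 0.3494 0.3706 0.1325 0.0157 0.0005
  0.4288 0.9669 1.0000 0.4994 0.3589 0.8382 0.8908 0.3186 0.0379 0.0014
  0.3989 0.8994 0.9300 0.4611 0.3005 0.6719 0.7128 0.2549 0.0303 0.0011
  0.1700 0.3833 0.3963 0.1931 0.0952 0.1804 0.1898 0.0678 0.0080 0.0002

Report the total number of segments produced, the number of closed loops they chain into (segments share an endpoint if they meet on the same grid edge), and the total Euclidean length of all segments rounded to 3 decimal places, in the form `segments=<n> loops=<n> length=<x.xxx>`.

segments=16 loops=2 length=12.088

cell (1,0): code 0100 → (1.423,1.000)–(2.000,0.474)
cell (1,1): code 1100 → (1.377,2.000)–(1.423,1.000)
cell (1,2): code 1000 → (2.000,2.631)–(1.377,2.000)
cell (1,4): code 0100 → (1.685,5.000)–(2.000,4.678)
cell (1,5): code 1100 → (1.602,6.000)–(1.685,5.000)
cell (1,6): code 1000 → (2.000,6.361)–(1.602,6.000)
cell (2,0): code 0110 → (2.000,0.474)–(3.000,0.570)
cell (2,2): code 1001 → (3.000,2.525)–(2.000,2.631)
cell (2,4): code 0010 → (2.000,4.678)–(2.927,5.000)
cell (2,5): code 0111 → (2.927,5.000)–(3.000,5.296)
cell (2,6): code 1001 → (3.000,6.063)–(2.000,6.361)
cell (3,0): code 0010 → (3.000,0.570)–(3.417,1.000)
cell (3,1): code 0011 → (3.417,1.000)–(3.461,2.000)
cell (3,2): code 0001 → (3.461,2.000)–(3.000,2.525)
cell (3,5): code 0010 → (3.000,5.296)–(3.055,6.000)
cell (3,6): code 0001 → (3.055,6.000)–(3.000,6.063)
total: 16 segments, chained into 2 closed loop(s), length Σ = 12.088083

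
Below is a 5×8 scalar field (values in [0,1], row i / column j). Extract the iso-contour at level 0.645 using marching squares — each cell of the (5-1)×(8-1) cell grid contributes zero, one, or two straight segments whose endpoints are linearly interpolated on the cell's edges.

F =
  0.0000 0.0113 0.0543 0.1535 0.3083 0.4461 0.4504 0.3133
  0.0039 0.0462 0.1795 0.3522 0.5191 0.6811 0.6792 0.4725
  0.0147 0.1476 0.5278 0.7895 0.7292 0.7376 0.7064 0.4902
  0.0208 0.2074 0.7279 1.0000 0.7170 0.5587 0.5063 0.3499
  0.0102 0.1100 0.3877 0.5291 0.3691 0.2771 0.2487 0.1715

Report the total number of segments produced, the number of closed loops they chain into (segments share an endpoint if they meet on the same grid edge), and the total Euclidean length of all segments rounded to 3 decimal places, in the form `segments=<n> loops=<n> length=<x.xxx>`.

cell (0,4): code 0100 → (0.846,5.000)–(1.000,4.777)
cell (0,5): code 1100 → (0.851,6.000)–(0.846,5.000)
cell (0,6): code 1000 → (1.000,6.165)–(0.851,6.000)
cell (1,2): code 0100 → (1.670,3.000)–(2.000,2.448)
cell (1,3): code 1100 → (1.599,4.000)–(1.670,3.000)
cell (1,4): code 1110 → (1.000,4.777)–(1.599,4.000)
cell (1,6): code 1001 → (2.000,6.284)–(1.000,6.165)
cell (2,1): code 0100 → (2.586,2.000)–(3.000,1.841)
cell (2,2): code 1110 → (2.000,2.448)–(2.586,2.000)
cell (2,4): code 1011 → (3.000,4.455)–(2.518,5.000)
cell (2,5): code 0011 → (2.518,5.000)–(2.307,6.000)
cell (2,6): code 0001 → (2.307,6.000)–(2.000,6.284)
cell (3,1): code 0010 → (3.000,1.841)–(3.244,2.000)
cell (3,2): code 0011 → (3.244,2.000)–(3.754,3.000)
cell (3,3): code 0011 → (3.754,3.000)–(3.207,4.000)
cell (3,4): code 0001 → (3.207,4.000)–(3.000,4.455)
total: 16 segments, chained into 1 closed loop(s), length Σ = 11.530366

segments=16 loops=1 length=11.530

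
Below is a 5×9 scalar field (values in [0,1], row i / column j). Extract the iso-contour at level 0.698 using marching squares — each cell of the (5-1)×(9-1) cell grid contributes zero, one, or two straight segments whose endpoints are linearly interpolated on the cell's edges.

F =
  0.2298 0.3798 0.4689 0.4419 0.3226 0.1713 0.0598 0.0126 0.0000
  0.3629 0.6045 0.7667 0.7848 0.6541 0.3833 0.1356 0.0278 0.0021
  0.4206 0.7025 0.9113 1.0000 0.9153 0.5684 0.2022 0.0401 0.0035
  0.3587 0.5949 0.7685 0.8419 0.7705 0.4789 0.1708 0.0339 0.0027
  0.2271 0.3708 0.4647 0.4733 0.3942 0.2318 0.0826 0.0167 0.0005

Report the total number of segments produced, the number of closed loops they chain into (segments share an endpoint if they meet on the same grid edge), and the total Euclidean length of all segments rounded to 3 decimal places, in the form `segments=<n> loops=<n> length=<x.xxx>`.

segments=14 loops=1 length=9.829

cell (0,1): code 0100 → (0.769,2.000)–(1.000,1.576)
cell (0,2): code 1100 → (0.747,3.000)–(0.769,2.000)
cell (0,3): code 1000 → (1.000,3.664)–(0.747,3.000)
cell (1,0): code 0100 → (1.954,1.000)–(2.000,0.984)
cell (1,1): code 1110 → (1.000,1.576)–(1.954,1.000)
cell (1,3): code 1101 → (1.168,4.000)–(1.000,3.664)
cell (1,4): code 1000 → (2.000,4.626)–(1.168,4.000)
cell (2,0): code 0010 → (2.000,0.984)–(2.042,1.000)
cell (2,1): code 0111 → (2.042,1.000)–(3.000,1.594)
cell (2,4): code 1001 → (3.000,4.249)–(2.000,4.626)
cell (3,1): code 0010 → (3.000,1.594)–(3.232,2.000)
cell (3,2): code 0011 → (3.232,2.000)–(3.390,3.000)
cell (3,3): code 0011 → (3.390,3.000)–(3.193,4.000)
cell (3,4): code 0001 → (3.193,4.000)–(3.000,4.249)
total: 14 segments, chained into 1 closed loop(s), length Σ = 9.828711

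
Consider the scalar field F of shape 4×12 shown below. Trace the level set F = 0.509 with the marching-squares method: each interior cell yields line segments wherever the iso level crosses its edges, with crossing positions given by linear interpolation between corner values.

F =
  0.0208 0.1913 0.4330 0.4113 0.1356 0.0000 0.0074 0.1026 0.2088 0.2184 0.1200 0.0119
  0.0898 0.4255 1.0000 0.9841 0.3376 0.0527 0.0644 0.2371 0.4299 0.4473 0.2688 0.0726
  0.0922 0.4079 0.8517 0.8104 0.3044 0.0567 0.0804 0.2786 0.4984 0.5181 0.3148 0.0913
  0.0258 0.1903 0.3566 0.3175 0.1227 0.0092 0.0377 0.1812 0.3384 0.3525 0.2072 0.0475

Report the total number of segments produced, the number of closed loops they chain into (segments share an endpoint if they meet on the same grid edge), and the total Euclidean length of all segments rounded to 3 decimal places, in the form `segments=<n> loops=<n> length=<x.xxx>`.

cell (0,1): code 0100 → (0.134,2.000)–(1.000,1.145)
cell (0,2): code 1100 → (0.171,3.000)–(0.134,2.000)
cell (0,3): code 1000 → (1.000,3.735)–(0.171,3.000)
cell (1,1): code 0110 → (1.000,1.145)–(2.000,1.228)
cell (1,3): code 1001 → (2.000,3.596)–(1.000,3.735)
cell (1,8): code 0100 → (1.871,9.000)–(2.000,8.538)
cell (1,9): code 1000 → (2.000,9.045)–(1.871,9.000)
cell (2,1): code 0010 → (2.000,1.228)–(2.692,2.000)
cell (2,2): code 0011 → (2.692,2.000)–(2.611,3.000)
cell (2,3): code 0001 → (2.611,3.000)–(2.000,3.596)
cell (2,8): code 0010 → (2.000,8.538)–(2.055,9.000)
cell (2,9): code 0001 → (2.055,9.000)–(2.000,9.045)
total: 12 segments, chained into 2 closed loop(s), length Σ = 9.384104

segments=12 loops=2 length=9.384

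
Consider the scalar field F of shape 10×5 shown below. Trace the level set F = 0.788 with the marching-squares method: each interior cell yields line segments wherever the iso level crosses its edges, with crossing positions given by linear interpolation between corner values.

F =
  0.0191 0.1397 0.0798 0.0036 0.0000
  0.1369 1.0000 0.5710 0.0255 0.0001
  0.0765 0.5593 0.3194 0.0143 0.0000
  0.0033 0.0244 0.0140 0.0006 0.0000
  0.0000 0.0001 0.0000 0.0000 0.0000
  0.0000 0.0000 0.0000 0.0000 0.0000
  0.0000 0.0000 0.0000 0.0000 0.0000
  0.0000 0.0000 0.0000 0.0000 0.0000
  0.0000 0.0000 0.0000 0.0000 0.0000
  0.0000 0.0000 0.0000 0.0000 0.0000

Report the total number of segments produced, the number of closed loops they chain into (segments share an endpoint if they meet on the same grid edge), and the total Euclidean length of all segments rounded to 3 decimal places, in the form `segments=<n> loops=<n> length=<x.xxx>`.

cell (0,0): code 0100 → (0.754,1.000)–(1.000,0.754)
cell (0,1): code 1000 → (1.000,1.494)–(0.754,1.000)
cell (1,0): code 0010 → (1.000,0.754)–(1.481,1.000)
cell (1,1): code 0001 → (1.481,1.000)–(1.000,1.494)
total: 4 segments, chained into 1 closed loop(s), length Σ = 2.129925

segments=4 loops=1 length=2.130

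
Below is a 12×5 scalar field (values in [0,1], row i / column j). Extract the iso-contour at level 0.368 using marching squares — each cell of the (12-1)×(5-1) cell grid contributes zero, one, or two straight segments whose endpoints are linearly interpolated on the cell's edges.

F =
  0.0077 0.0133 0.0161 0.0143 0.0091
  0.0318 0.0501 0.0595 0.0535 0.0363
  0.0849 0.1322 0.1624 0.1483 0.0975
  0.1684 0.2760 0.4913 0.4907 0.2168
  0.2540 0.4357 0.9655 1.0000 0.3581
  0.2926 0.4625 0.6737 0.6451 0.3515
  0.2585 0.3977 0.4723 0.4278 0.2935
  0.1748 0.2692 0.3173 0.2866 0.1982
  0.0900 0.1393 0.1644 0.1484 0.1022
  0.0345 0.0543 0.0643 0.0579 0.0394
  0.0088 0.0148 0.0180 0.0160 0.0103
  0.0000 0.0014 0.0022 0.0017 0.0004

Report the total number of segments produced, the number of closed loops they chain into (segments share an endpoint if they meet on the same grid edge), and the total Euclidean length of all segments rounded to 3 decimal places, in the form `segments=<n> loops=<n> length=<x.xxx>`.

cell (2,1): code 0100 → (2.625,2.000)–(3.000,1.427)
cell (2,2): code 1100 → (2.642,3.000)–(2.625,2.000)
cell (2,3): code 1000 → (3.000,3.448)–(2.642,3.000)
cell (3,0): code 0100 → (3.576,1.000)–(4.000,0.627)
cell (3,1): code 1110 → (3.000,1.427)–(3.576,1.000)
cell (3,3): code 1001 → (4.000,3.985)–(3.000,3.448)
cell (4,0): code 0110 → (4.000,0.627)–(5.000,0.444)
cell (4,3): code 1001 → (5.000,3.944)–(4.000,3.985)
cell (5,0): code 0110 → (5.000,0.444)–(6.000,0.787)
cell (5,3): code 1001 → (6.000,3.445)–(5.000,3.944)
cell (6,0): code 0010 → (6.000,0.787)–(6.231,1.000)
cell (6,1): code 0011 → (6.231,1.000)–(6.673,2.000)
cell (6,2): code 0011 → (6.673,2.000)–(6.424,3.000)
cell (6,3): code 0001 → (6.424,3.000)–(6.000,3.445)
total: 14 segments, chained into 1 closed loop(s), length Σ = 11.919810

segments=14 loops=1 length=11.920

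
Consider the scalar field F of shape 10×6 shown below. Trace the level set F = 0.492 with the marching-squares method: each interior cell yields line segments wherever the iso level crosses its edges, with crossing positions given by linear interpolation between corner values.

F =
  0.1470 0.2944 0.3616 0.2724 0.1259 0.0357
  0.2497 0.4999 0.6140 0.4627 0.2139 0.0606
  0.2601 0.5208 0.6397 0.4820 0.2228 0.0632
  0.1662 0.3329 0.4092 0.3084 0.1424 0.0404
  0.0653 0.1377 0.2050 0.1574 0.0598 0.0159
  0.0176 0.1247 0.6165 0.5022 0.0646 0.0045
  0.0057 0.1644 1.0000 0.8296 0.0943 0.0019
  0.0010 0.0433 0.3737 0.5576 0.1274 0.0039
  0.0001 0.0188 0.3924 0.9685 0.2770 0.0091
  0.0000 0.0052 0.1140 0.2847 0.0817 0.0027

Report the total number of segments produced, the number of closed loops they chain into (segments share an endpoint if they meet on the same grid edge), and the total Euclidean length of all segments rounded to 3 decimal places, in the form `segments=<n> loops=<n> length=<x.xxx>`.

segments=20 loops=2 length=17.184

cell (0,0): code 0100 → (0.962,1.000)–(1.000,0.968)
cell (0,1): code 1100 → (0.517,2.000)–(0.962,1.000)
cell (0,2): code 1000 → (1.000,2.806)–(0.517,2.000)
cell (1,0): code 0110 → (1.000,0.968)–(2.000,0.890)
cell (1,2): code 1001 → (2.000,2.937)–(1.000,2.806)
cell (2,0): code 0010 → (2.000,0.890)–(2.153,1.000)
cell (2,1): code 0011 → (2.153,1.000)–(2.641,2.000)
cell (2,2): code 0001 → (2.641,2.000)–(2.000,2.937)
cell (4,1): code 0100 → (4.697,2.000)–(5.000,1.747)
cell (4,2): code 1100 → (4.970,3.000)–(4.697,2.000)
cell (4,3): code 1000 → (5.000,3.023)–(4.970,3.000)
cell (5,1): code 0110 → (5.000,1.747)–(6.000,1.392)
cell (5,3): code 1001 → (6.000,3.459)–(5.000,3.023)
cell (6,1): code 0010 → (6.000,1.392)–(6.811,2.000)
cell (6,2): code 0111 → (6.811,2.000)–(7.000,2.643)
cell (6,3): code 1001 → (7.000,3.152)–(6.000,3.459)
cell (7,2): code 0110 → (7.000,2.643)–(8.000,2.173)
cell (7,3): code 1001 → (8.000,3.689)–(7.000,3.152)
cell (8,2): code 0010 → (8.000,2.173)–(8.697,3.000)
cell (8,3): code 0001 → (8.697,3.000)–(8.000,3.689)
total: 20 segments, chained into 2 closed loop(s), length Σ = 17.184426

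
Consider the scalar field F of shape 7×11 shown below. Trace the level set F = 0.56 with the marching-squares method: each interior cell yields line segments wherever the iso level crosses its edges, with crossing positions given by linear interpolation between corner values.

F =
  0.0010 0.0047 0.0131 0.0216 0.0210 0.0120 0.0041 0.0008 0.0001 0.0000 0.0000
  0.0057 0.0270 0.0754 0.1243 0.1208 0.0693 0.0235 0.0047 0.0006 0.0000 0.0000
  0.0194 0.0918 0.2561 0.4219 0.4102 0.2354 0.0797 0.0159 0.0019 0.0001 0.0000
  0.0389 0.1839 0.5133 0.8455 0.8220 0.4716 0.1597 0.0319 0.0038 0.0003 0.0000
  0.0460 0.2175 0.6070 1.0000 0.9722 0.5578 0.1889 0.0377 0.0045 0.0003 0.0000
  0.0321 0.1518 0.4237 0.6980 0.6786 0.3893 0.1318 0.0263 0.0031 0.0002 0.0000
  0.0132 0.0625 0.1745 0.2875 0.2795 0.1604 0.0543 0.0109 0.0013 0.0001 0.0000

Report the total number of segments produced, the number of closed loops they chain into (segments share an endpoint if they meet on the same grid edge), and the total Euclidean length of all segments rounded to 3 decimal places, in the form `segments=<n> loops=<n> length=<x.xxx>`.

segments=12 loops=1 length=9.587

cell (2,2): code 0100 → (2.326,3.000)–(3.000,2.141)
cell (2,3): code 1100 → (2.364,4.000)–(2.326,3.000)
cell (2,4): code 1000 → (3.000,4.748)–(2.364,4.000)
cell (3,1): code 0100 → (3.498,2.000)–(4.000,1.879)
cell (3,2): code 1110 → (3.000,2.141)–(3.498,2.000)
cell (3,4): code 1001 → (4.000,4.995)–(3.000,4.748)
cell (4,1): code 0010 → (4.000,1.879)–(4.256,2.000)
cell (4,2): code 0111 → (4.256,2.000)–(5.000,2.497)
cell (4,4): code 1001 → (5.000,4.410)–(4.000,4.995)
cell (5,2): code 0010 → (5.000,2.497)–(5.336,3.000)
cell (5,3): code 0011 → (5.336,3.000)–(5.297,4.000)
cell (5,4): code 0001 → (5.297,4.000)–(5.000,4.410)
total: 12 segments, chained into 1 closed loop(s), length Σ = 9.586771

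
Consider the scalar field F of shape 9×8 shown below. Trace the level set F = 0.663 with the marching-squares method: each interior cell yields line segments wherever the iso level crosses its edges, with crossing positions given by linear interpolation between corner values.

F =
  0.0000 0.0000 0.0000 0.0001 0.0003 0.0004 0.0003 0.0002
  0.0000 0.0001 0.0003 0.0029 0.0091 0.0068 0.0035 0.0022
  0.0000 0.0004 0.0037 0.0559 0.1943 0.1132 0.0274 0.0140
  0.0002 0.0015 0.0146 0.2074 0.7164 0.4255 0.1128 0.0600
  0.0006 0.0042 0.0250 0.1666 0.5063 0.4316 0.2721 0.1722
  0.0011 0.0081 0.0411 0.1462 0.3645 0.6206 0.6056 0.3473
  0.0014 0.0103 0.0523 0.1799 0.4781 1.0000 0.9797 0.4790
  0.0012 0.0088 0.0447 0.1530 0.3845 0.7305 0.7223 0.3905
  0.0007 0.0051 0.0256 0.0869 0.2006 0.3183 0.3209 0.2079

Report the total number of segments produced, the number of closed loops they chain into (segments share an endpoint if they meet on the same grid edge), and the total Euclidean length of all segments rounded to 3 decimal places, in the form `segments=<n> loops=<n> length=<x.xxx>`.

segments=12 loops=2 length=7.783

cell (2,3): code 0100 → (2.898,4.000)–(3.000,3.895)
cell (2,4): code 1000 → (3.000,4.184)–(2.898,4.000)
cell (3,3): code 0010 → (3.000,3.895)–(3.254,4.000)
cell (3,4): code 0001 → (3.254,4.000)–(3.000,4.184)
cell (5,4): code 0100 → (5.112,5.000)–(6.000,4.354)
cell (5,5): code 1100 → (5.153,6.000)–(5.112,5.000)
cell (5,6): code 1000 → (6.000,6.633)–(5.153,6.000)
cell (6,4): code 0110 → (6.000,4.354)–(7.000,4.805)
cell (6,6): code 1001 → (7.000,6.179)–(6.000,6.633)
cell (7,4): code 0010 → (7.000,4.805)–(7.164,5.000)
cell (7,5): code 0011 → (7.164,5.000)–(7.148,6.000)
cell (7,6): code 0001 → (7.148,6.000)–(7.000,6.179)
total: 12 segments, chained into 2 closed loop(s), length Σ = 7.782627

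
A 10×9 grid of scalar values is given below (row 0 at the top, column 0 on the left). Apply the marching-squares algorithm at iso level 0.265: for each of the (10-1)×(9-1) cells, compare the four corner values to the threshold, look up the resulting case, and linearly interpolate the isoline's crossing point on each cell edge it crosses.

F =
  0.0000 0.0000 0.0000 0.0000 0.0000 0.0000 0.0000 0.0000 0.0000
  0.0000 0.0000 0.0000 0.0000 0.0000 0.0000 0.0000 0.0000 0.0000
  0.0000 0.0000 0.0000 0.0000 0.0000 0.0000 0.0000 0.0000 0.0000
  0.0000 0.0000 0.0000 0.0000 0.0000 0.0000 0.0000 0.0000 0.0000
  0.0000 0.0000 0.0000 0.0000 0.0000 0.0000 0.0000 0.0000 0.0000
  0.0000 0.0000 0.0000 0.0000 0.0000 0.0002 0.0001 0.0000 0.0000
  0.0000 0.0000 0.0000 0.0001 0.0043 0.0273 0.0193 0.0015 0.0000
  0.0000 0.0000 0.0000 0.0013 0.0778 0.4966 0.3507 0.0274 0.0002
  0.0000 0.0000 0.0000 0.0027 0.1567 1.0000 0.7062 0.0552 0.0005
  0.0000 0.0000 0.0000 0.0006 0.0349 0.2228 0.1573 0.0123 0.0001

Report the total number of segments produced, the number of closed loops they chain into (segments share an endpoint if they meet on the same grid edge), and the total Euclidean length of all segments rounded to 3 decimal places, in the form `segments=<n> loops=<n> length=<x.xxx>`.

cell (6,4): code 0100 → (6.506,5.000)–(7.000,4.447)
cell (6,5): code 1100 → (6.741,6.000)–(6.506,5.000)
cell (6,6): code 1000 → (7.000,6.265)–(6.741,6.000)
cell (7,4): code 0110 → (7.000,4.447)–(8.000,4.128)
cell (7,6): code 1001 → (8.000,6.678)–(7.000,6.265)
cell (8,4): code 0010 → (8.000,4.128)–(8.946,5.000)
cell (8,5): code 0011 → (8.946,5.000)–(8.804,6.000)
cell (8,6): code 0001 → (8.804,6.000)–(8.000,6.678)
total: 8 segments, chained into 1 closed loop(s), length Σ = 7.617518

segments=8 loops=1 length=7.618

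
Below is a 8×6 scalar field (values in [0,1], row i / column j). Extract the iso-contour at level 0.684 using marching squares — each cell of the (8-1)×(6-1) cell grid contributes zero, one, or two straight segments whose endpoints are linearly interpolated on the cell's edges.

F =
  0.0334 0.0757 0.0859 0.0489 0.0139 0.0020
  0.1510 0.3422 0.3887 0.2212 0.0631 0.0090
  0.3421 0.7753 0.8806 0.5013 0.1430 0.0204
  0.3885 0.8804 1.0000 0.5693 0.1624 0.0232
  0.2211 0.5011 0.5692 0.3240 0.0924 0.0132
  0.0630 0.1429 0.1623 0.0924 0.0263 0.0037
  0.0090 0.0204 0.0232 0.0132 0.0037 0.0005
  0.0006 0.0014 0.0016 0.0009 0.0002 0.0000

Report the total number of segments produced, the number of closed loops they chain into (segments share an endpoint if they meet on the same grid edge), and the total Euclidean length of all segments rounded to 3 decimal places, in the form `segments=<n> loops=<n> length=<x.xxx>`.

cell (1,0): code 0100 → (1.789,1.000)–(2.000,0.789)
cell (1,1): code 1100 → (1.600,2.000)–(1.789,1.000)
cell (1,2): code 1000 → (2.000,2.518)–(1.600,2.000)
cell (2,0): code 0110 → (2.000,0.789)–(3.000,0.601)
cell (2,2): code 1001 → (3.000,2.734)–(2.000,2.518)
cell (3,0): code 0010 → (3.000,0.601)–(3.518,1.000)
cell (3,1): code 0011 → (3.518,1.000)–(3.734,2.000)
cell (3,2): code 0001 → (3.734,2.000)–(3.000,2.734)
total: 8 segments, chained into 1 closed loop(s), length Σ = 6.725166

segments=8 loops=1 length=6.725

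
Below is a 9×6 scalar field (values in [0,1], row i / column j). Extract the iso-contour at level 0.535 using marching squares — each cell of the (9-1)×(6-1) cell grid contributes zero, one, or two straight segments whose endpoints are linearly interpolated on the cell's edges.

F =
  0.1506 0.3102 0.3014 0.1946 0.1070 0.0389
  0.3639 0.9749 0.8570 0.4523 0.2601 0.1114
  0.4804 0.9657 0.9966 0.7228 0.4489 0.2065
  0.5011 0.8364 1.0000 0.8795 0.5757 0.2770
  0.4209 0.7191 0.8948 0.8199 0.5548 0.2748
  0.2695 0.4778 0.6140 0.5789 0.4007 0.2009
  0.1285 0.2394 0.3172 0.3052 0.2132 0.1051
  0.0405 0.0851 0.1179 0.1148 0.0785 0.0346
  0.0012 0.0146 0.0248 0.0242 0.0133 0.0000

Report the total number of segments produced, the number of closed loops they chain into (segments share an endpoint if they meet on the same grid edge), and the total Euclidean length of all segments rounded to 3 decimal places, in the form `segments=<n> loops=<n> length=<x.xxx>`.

cell (0,0): code 0100 → (0.338,1.000)–(1.000,0.280)
cell (0,1): code 1100 → (0.420,2.000)–(0.338,1.000)
cell (0,2): code 1000 → (1.000,2.796)–(0.420,2.000)
cell (1,0): code 0110 → (1.000,0.280)–(2.000,0.113)
cell (1,2): code 1101 → (1.306,3.000)–(1.000,2.796)
cell (1,3): code 1000 → (2.000,3.686)–(1.306,3.000)
cell (2,0): code 0110 → (2.000,0.113)–(3.000,0.101)
cell (2,3): code 1101 → (2.679,4.000)–(2.000,3.686)
cell (2,4): code 1000 → (3.000,4.136)–(2.679,4.000)
cell (3,0): code 0110 → (3.000,0.101)–(4.000,0.383)
cell (3,4): code 1001 → (4.000,4.071)–(3.000,4.136)
cell (4,0): code 0010 → (4.000,0.383)–(4.763,1.000)
cell (4,1): code 0111 → (4.763,1.000)–(5.000,1.420)
cell (4,3): code 1011 → (5.000,3.246)–(4.128,4.000)
cell (4,4): code 0001 → (4.128,4.000)–(4.000,4.071)
cell (5,1): code 0010 → (5.000,1.420)–(5.266,2.000)
cell (5,2): code 0011 → (5.266,2.000)–(5.160,3.000)
cell (5,3): code 0001 → (5.160,3.000)–(5.000,3.246)
total: 18 segments, chained into 1 closed loop(s), length Σ = 14.161405

segments=18 loops=1 length=14.161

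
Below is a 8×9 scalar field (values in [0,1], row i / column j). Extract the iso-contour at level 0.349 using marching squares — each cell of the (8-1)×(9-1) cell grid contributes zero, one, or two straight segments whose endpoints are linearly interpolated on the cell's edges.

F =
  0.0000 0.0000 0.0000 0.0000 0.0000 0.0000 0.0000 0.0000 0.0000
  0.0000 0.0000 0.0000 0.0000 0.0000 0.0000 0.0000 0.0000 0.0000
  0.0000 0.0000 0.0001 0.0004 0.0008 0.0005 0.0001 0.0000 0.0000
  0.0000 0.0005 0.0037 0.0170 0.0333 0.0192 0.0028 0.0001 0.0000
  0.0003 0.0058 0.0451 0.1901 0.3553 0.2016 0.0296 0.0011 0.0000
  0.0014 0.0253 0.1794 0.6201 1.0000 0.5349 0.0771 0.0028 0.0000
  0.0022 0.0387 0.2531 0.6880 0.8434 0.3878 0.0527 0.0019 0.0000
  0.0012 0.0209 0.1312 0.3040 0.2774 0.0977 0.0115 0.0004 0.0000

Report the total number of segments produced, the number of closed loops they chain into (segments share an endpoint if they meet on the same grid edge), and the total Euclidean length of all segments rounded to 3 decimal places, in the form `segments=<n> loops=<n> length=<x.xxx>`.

segments=12 loops=1 length=9.399

cell (3,3): code 0100 → (3.980,4.000)–(4.000,3.962)
cell (3,4): code 1000 → (4.000,4.041)–(3.980,4.000)
cell (4,2): code 0100 → (4.370,3.000)–(5.000,2.385)
cell (4,3): code 1110 → (4.000,3.962)–(4.370,3.000)
cell (4,4): code 1101 → (4.442,5.000)–(4.000,4.041)
cell (4,5): code 1000 → (5.000,5.406)–(4.442,5.000)
cell (5,2): code 0110 → (5.000,2.385)–(6.000,2.221)
cell (5,5): code 1001 → (6.000,5.116)–(5.000,5.406)
cell (6,2): code 0010 → (6.000,2.221)–(6.883,3.000)
cell (6,3): code 0011 → (6.883,3.000)–(6.873,4.000)
cell (6,4): code 0011 → (6.873,4.000)–(6.134,5.000)
cell (6,5): code 0001 → (6.134,5.000)–(6.000,5.116)
total: 12 segments, chained into 1 closed loop(s), length Σ = 9.398741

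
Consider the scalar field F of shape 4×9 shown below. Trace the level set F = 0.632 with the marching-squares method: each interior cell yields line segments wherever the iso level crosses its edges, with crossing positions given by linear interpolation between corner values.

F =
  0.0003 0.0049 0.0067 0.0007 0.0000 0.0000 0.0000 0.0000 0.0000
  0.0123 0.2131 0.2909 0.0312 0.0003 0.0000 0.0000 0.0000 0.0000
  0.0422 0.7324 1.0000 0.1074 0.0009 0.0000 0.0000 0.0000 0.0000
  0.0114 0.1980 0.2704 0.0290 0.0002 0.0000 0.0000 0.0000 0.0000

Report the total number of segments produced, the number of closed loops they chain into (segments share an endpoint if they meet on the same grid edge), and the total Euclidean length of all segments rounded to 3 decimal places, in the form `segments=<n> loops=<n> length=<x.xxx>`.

segments=6 loops=1 length=3.894

cell (1,0): code 0100 → (1.807,1.000)–(2.000,0.855)
cell (1,1): code 1100 → (1.481,2.000)–(1.807,1.000)
cell (1,2): code 1000 → (2.000,2.412)–(1.481,2.000)
cell (2,0): code 0010 → (2.000,0.855)–(2.188,1.000)
cell (2,1): code 0011 → (2.188,1.000)–(2.504,2.000)
cell (2,2): code 0001 → (2.504,2.000)–(2.000,2.412)
total: 6 segments, chained into 1 closed loop(s), length Σ = 3.894374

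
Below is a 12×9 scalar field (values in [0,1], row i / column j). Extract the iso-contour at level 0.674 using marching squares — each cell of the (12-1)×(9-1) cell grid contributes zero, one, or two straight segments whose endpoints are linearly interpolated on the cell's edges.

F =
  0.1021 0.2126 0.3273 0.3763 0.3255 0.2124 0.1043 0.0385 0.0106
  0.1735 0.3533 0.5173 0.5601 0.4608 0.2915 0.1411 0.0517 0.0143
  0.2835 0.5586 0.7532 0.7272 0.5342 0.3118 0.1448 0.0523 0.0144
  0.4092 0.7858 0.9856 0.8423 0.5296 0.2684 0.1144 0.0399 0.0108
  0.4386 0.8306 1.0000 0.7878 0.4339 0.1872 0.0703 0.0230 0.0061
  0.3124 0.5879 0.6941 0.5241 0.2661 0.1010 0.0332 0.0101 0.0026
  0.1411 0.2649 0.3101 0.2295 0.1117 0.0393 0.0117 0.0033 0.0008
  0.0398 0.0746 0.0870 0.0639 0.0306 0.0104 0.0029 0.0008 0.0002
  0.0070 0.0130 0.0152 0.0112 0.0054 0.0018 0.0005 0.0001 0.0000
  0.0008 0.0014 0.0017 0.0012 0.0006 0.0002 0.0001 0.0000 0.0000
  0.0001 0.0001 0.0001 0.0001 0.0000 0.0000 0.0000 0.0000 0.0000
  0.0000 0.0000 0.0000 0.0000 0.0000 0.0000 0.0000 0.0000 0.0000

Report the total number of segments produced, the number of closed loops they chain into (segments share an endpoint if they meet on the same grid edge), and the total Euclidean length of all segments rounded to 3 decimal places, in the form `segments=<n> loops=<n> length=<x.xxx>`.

cell (1,1): code 0100 → (1.664,2.000)–(2.000,1.593)
cell (1,2): code 1100 → (1.682,3.000)–(1.664,2.000)
cell (1,3): code 1000 → (2.000,3.276)–(1.682,3.000)
cell (2,0): code 0100 → (2.508,1.000)–(3.000,0.703)
cell (2,1): code 1110 → (2.000,1.593)–(2.508,1.000)
cell (2,3): code 1001 → (3.000,3.538)–(2.000,3.276)
cell (3,0): code 0110 → (3.000,0.703)–(4.000,0.601)
cell (3,3): code 1001 → (4.000,3.322)–(3.000,3.538)
cell (4,0): code 0010 → (4.000,0.601)–(4.645,1.000)
cell (4,1): code 0111 → (4.645,1.000)–(5.000,1.811)
cell (4,2): code 1011 → (5.000,2.118)–(4.432,3.000)
cell (4,3): code 0001 → (4.432,3.000)–(4.000,3.322)
cell (5,1): code 0010 → (5.000,1.811)–(5.052,2.000)
cell (5,2): code 0001 → (5.052,2.000)–(5.000,2.118)
total: 14 segments, chained into 1 closed loop(s), length Σ = 9.923530

segments=14 loops=1 length=9.924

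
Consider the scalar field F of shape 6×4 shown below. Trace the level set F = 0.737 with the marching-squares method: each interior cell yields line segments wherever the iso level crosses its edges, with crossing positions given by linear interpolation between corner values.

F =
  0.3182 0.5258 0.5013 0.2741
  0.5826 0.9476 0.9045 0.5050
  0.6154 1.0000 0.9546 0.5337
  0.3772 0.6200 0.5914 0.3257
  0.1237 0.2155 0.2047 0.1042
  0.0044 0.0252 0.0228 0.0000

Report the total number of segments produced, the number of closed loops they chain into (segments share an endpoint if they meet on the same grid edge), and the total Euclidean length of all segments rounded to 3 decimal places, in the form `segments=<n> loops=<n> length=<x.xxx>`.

cell (0,0): code 0100 → (0.501,1.000)–(1.000,0.423)
cell (0,1): code 1100 → (0.585,2.000)–(0.501,1.000)
cell (0,2): code 1000 → (1.000,2.419)–(0.585,2.000)
cell (1,0): code 0110 → (1.000,0.423)–(2.000,0.316)
cell (1,2): code 1001 → (2.000,2.517)–(1.000,2.419)
cell (2,0): code 0010 → (2.000,0.316)–(2.692,1.000)
cell (2,1): code 0011 → (2.692,1.000)–(2.599,2.000)
cell (2,2): code 0001 → (2.599,2.000)–(2.000,2.517)
total: 8 segments, chained into 1 closed loop(s), length Σ = 7.135818

segments=8 loops=1 length=7.136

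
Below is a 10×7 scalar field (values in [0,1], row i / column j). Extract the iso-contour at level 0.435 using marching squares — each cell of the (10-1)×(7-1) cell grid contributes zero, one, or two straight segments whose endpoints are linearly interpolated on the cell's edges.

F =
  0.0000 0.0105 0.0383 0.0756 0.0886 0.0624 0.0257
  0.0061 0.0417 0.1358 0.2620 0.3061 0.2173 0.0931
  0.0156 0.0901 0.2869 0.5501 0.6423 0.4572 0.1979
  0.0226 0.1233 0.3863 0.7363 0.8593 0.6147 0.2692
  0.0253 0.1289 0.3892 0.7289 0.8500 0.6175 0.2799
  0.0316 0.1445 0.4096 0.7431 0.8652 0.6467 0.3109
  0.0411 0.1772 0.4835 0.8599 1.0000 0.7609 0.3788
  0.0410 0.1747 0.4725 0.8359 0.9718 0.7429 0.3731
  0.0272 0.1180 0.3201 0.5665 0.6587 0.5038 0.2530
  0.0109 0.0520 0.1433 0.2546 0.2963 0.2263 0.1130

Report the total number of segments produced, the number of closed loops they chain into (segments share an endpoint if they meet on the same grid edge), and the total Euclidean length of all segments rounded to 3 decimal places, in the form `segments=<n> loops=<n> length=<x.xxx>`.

cell (1,2): code 0100 → (1.600,3.000)–(2.000,2.563)
cell (1,3): code 1100 → (1.383,4.000)–(1.600,3.000)
cell (1,4): code 1100 → (1.907,5.000)–(1.383,4.000)
cell (1,5): code 1000 → (2.000,5.086)–(1.907,5.000)
cell (2,2): code 0110 → (2.000,2.563)–(3.000,2.139)
cell (2,5): code 1001 → (3.000,5.520)–(2.000,5.086)
cell (3,2): code 0110 → (3.000,2.139)–(4.000,2.135)
cell (3,5): code 1001 → (4.000,5.541)–(3.000,5.520)
cell (4,2): code 0110 → (4.000,2.135)–(5.000,2.076)
cell (4,5): code 1001 → (5.000,5.630)–(4.000,5.541)
cell (5,1): code 0100 → (5.344,2.000)–(6.000,1.842)
cell (5,2): code 1110 → (5.000,2.076)–(5.344,2.000)
cell (5,5): code 1001 → (6.000,5.853)–(5.000,5.630)
cell (6,1): code 0110 → (6.000,1.842)–(7.000,1.874)
cell (6,5): code 1001 → (7.000,5.833)–(6.000,5.853)
cell (7,1): code 0010 → (7.000,1.874)–(7.246,2.000)
cell (7,2): code 0111 → (7.246,2.000)–(8.000,2.466)
cell (7,5): code 1001 → (8.000,5.274)–(7.000,5.833)
cell (8,2): code 0010 → (8.000,2.466)–(8.422,3.000)
cell (8,3): code 0011 → (8.422,3.000)–(8.617,4.000)
cell (8,4): code 0011 → (8.617,4.000)–(8.248,5.000)
cell (8,5): code 0001 → (8.248,5.000)–(8.000,5.274)
total: 22 segments, chained into 1 closed loop(s), length Σ = 18.548390

segments=22 loops=1 length=18.548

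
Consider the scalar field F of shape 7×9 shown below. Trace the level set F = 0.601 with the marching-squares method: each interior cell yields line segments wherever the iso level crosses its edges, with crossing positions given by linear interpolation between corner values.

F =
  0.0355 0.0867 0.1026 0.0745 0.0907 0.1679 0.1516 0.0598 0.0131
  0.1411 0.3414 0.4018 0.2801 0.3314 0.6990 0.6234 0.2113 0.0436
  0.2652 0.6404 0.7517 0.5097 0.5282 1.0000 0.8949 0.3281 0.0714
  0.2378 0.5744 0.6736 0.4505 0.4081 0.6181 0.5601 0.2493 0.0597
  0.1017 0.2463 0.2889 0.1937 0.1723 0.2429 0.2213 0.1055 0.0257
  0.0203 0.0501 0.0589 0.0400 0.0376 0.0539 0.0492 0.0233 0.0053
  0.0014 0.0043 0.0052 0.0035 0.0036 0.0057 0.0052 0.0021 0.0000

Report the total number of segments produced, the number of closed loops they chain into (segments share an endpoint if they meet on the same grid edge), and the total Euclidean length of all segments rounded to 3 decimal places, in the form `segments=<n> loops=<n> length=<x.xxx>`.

segments=18 loops=2 length=12.284

cell (0,4): code 0100 → (0.815,5.000)–(1.000,4.733)
cell (0,5): code 1100 → (0.953,6.000)–(0.815,5.000)
cell (0,6): code 1000 → (1.000,6.054)–(0.953,6.000)
cell (1,0): code 0100 → (1.868,1.000)–(2.000,0.895)
cell (1,1): code 1100 → (1.569,2.000)–(1.868,1.000)
cell (1,2): code 1000 → (2.000,2.623)–(1.569,2.000)
cell (1,4): code 0110 → (1.000,4.733)–(2.000,4.154)
cell (1,6): code 1001 → (2.000,6.519)–(1.000,6.054)
cell (2,0): code 0010 → (2.000,0.895)–(2.597,1.000)
cell (2,1): code 0111 → (2.597,1.000)–(3.000,1.268)
cell (2,2): code 1001 → (3.000,2.325)–(2.000,2.623)
cell (2,4): code 0110 → (2.000,4.154)–(3.000,4.919)
cell (2,5): code 1011 → (3.000,5.295)–(2.878,6.000)
cell (2,6): code 0001 → (2.878,6.000)–(2.000,6.519)
cell (3,1): code 0010 → (3.000,1.268)–(3.189,2.000)
cell (3,2): code 0001 → (3.189,2.000)–(3.000,2.325)
cell (3,4): code 0010 → (3.000,4.919)–(3.046,5.000)
cell (3,5): code 0001 → (3.046,5.000)–(3.000,5.295)
total: 18 segments, chained into 2 closed loop(s), length Σ = 12.284099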